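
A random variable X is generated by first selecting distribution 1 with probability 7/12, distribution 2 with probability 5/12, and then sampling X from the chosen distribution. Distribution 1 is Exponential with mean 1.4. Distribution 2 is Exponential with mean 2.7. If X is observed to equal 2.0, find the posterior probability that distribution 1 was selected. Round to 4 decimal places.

0.5758

Likelihoods f(2.0 | ·): 1: 0.171179; 2: 0.176578.
Posterior ∝ prior × likelihood. Numerator for 1: 0.583333·0.171179 = 0.0998546.
Normalizing constant: 0.583333·0.171179 + 0.416667·0.176578 = 0.173429.
P(1 | observation) = 0.0998546 / 0.173429 = 0.575767.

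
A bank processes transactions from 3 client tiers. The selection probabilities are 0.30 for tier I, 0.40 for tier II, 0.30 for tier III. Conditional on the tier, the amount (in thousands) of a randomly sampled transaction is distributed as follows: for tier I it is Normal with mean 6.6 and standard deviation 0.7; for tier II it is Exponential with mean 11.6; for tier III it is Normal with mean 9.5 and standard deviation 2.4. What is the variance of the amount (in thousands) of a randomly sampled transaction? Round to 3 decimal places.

59.985

Per component, I: μ=6.6, E[X²]=44.05; II: μ=11.6, E[X²]=269.12; III: μ=9.5, E[X²]=96.01.
E[X] = 0.3·6.6 + 0.4·11.6 + 0.3·9.5 = 9.47.
E[X²] = 0.3·44.05 + 0.4·269.12 + 0.3·96.01 = 149.666.
Var(X) = E[X²] − (E[X])² = 149.666 − 89.6809 = 59.9851.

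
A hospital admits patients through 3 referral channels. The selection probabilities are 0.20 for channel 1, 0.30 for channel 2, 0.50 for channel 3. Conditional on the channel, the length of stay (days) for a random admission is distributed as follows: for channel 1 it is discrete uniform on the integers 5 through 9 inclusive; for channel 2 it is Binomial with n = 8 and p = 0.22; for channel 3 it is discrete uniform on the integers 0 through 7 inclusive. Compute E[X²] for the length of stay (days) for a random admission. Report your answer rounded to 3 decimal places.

For each component E[X²] = Var + (mean)², giving 1: 51; 2: 4.4704; 3: 17.5.
Overall E[X²] = 0.2·51 + 0.3·4.4704 + 0.5·17.5 = 20.2911.

20.291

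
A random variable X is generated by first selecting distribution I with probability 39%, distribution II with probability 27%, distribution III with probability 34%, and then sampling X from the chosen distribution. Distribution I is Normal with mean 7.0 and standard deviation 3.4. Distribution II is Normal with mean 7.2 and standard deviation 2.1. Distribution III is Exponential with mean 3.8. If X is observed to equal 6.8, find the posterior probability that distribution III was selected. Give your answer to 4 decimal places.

0.1347

Likelihoods f(6.8 | ·): I: 0.117133; II: 0.186557; III: 0.04396.
Posterior ∝ prior × likelihood. Numerator for III: 0.34·0.04396 = 0.0149464.
Normalizing constant: 0.39·0.117133 + 0.27·0.186557 + 0.34·0.04396 = 0.110999.
P(III | observation) = 0.0149464 / 0.110999 = 0.134654.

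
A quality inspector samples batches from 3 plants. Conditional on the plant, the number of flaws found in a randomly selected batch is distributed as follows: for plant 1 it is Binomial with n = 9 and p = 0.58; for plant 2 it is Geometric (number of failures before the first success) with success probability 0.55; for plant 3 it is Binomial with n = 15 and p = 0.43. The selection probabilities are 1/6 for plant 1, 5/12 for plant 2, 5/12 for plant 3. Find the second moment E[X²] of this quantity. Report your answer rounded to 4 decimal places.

24.6718

For each component E[X²] = Var + (mean)², giving 1: 29.4408; 2: 2.15702; 3: 45.279.
Overall E[X²] = 0.166667·29.4408 + 0.416667·2.15702 + 0.416667·45.279 = 24.6718.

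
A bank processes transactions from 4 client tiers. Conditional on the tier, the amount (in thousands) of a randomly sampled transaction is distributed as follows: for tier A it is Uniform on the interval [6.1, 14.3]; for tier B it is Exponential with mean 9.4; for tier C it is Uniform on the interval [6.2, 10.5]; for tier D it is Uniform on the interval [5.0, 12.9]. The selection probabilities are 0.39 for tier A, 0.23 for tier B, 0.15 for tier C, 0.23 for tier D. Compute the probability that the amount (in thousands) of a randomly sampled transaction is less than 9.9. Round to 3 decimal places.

Conditional on each tier, P(X < 9.9): A: 0.463415; B: 0.651177; C: 0.860465; D: 0.620253.
By total probability, P(X < 9.9) = 0.39·0.463415 + 0.23·0.651177 + 0.15·0.860465 + 0.23·0.620253 = 0.60223.

0.602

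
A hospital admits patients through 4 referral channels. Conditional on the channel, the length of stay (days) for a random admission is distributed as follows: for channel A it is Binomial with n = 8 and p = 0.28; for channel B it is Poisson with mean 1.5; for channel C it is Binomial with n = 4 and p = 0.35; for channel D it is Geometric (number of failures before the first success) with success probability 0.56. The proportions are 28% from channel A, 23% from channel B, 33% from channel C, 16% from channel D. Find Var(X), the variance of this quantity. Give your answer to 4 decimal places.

Per component, A: μ=2.24, E[X²]=6.6304; B: μ=1.5, E[X²]=3.75; C: μ=1.4, E[X²]=2.87; D: μ=0.785714, E[X²]=2.02041.
E[X] = 0.28·2.24 + 0.23·1.5 + 0.33·1.4 + 0.16·0.785714 = 1.55991.
E[X²] = 0.28·6.6304 + 0.23·3.75 + 0.33·2.87 + 0.16·2.02041 = 3.98938.
Var(X) = E[X²] − (E[X])² = 3.98938 − 2.43333 = 1.55604.

1.5560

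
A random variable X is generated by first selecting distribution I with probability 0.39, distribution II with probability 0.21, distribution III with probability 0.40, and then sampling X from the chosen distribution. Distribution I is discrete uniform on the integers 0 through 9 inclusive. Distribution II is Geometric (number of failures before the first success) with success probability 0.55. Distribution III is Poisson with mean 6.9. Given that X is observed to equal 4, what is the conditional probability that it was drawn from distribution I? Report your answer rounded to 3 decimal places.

Likelihoods P(X=4 | ·): I: 0.1; II: 0.0225534; III: 0.0951816.
Posterior ∝ prior × likelihood. Numerator for I: 0.39·0.1 = 0.039.
Normalizing constant: 0.39·0.1 + 0.21·0.0225534 + 0.4·0.0951816 = 0.0818089.
P(I | observation) = 0.039 / 0.0818089 = 0.476721.

0.477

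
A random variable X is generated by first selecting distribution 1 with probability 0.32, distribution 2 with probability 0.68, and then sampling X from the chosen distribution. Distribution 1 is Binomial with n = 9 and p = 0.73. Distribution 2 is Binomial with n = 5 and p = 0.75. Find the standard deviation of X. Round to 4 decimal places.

1.7134

Per component, 1: μ=6.57, E[X²]=44.9388; 2: μ=3.75, E[X²]=15.
E[X] = 0.32·6.57 + 0.68·3.75 = 4.6524.
E[X²] = 0.32·44.9388 + 0.68·15 = 24.5804.
Var(X) = E[X²] − (E[X])² = 24.5804 − 21.6448 = 2.93559.
SD(X) = √2.93559 = 1.71336.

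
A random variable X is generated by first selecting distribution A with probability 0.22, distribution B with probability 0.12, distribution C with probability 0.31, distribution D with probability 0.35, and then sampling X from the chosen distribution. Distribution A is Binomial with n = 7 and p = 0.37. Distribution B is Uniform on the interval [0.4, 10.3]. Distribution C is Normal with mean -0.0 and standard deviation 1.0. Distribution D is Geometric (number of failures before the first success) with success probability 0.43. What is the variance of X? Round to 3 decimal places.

Per component, A: μ=2.59, E[X²]=8.3398; B: μ=5.35, E[X²]=36.79; C: μ=-0, E[X²]=1; D: μ=1.32558, E[X²]=4.83991.
E[X] = 0.22·2.59 + 0.12·5.35 + 0.31·-0 + 0.35·1.32558 = 1.67575.
E[X²] = 0.22·8.3398 + 0.12·36.79 + 0.31·1 + 0.35·4.83991 = 8.25353.
Var(X) = E[X²] − (E[X])² = 8.25353 − 2.80815 = 5.44538.

5.445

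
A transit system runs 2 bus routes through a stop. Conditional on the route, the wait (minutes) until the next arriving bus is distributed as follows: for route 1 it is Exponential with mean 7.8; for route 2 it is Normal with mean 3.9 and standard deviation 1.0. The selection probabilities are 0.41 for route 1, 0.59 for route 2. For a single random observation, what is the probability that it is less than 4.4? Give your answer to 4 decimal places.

0.5847

Conditional on each route, P(X < 4.4): 1: 0.43113; 2: 0.691462.
By total probability, P(X < 4.4) = 0.41·0.43113 + 0.59·0.691462 = 0.584726.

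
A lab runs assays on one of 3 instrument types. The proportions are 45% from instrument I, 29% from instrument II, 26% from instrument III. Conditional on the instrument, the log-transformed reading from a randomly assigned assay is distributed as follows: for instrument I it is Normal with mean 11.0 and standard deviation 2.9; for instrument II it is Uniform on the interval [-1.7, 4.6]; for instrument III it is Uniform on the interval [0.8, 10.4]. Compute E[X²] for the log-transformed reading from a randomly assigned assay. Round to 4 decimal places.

69.9538

For each component E[X²] = Var + (mean)², giving I: 129.41; II: 5.41; III: 39.04.
Overall E[X²] = 0.45·129.41 + 0.29·5.41 + 0.26·39.04 = 69.9538.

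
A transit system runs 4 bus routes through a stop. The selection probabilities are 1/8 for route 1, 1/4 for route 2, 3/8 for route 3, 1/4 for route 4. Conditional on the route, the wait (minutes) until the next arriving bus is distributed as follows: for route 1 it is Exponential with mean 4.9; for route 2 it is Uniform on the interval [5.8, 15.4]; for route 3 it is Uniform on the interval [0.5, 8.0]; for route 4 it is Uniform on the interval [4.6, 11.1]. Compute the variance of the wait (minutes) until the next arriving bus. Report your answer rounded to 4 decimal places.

14.3342

Per component, 1: μ=4.9, E[X²]=48.02; 2: μ=10.6, E[X²]=120.04; 3: μ=4.25, E[X²]=22.75; 4: μ=7.85, E[X²]=65.1433.
E[X] = 0.125·4.9 + 0.25·10.6 + 0.375·4.25 + 0.25·7.85 = 6.81875.
E[X²] = 0.125·48.02 + 0.25·120.04 + 0.375·22.75 + 0.25·65.1433 = 60.8296.
Var(X) = E[X²] − (E[X])² = 60.8296 − 46.4954 = 14.3342.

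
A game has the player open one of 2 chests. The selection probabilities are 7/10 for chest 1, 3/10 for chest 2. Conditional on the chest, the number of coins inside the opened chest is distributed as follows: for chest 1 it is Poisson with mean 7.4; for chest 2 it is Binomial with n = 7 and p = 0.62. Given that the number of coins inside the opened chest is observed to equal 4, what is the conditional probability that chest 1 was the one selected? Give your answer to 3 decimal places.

0.386

Likelihoods P(X=4 | ·): 1: 0.0763724; 2: 0.283782.
Posterior ∝ prior × likelihood. Numerator for 1: 0.7·0.0763724 = 0.0534607.
Normalizing constant: 0.7·0.0763724 + 0.3·0.283782 = 0.138595.
P(1 | observation) = 0.0534607 / 0.138595 = 0.385732.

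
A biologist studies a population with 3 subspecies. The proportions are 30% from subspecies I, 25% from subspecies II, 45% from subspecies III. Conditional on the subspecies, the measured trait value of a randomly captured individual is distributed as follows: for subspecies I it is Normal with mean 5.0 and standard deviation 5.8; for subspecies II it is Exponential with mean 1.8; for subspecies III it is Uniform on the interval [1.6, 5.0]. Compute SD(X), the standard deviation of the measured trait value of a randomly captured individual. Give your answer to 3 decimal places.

Per component, I: μ=5, E[X²]=58.64; II: μ=1.8, E[X²]=6.48; III: μ=3.3, E[X²]=11.8533.
E[X] = 0.3·5 + 0.25·1.8 + 0.45·3.3 = 3.435.
E[X²] = 0.3·58.64 + 0.25·6.48 + 0.45·11.8533 = 24.546.
Var(X) = E[X²] − (E[X])² = 24.546 − 11.7992 = 12.7468.
SD(X) = √12.7468 = 3.57026.

3.570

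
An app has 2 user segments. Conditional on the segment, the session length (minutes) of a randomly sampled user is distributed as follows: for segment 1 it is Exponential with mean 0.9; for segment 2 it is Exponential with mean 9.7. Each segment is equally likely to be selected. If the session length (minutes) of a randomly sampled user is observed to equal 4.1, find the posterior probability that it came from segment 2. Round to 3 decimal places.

0.853

Likelihoods f(4.1 | ·): 1: 0.0116763; 2: 0.0675555.
Posterior ∝ prior × likelihood. Numerator for 2: 0.5·0.0675555 = 0.0337777.
Normalizing constant: 0.5·0.0116763 + 0.5·0.0675555 = 0.0396159.
P(2 | observation) = 0.0337777 / 0.0396159 = 0.852631.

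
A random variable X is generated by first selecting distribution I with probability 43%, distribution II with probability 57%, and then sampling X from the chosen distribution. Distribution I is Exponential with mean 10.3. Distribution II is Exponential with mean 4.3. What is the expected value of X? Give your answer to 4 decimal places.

Component means — I: 10.3; II: 4.3.
E[X] = 0.43·10.3 + 0.57·4.3 = 6.88.

6.8800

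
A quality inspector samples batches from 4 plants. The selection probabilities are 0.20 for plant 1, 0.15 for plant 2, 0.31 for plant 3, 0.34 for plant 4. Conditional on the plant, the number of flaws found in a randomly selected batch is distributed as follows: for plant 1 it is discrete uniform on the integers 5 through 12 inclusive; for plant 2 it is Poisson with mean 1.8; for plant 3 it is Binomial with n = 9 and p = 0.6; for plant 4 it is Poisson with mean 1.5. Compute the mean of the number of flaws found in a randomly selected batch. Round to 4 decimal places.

4.1540

Component means — 1: 8.5; 2: 1.8; 3: 5.4; 4: 1.5.
E[X] = 0.2·8.5 + 0.15·1.8 + 0.31·5.4 + 0.34·1.5 = 4.154.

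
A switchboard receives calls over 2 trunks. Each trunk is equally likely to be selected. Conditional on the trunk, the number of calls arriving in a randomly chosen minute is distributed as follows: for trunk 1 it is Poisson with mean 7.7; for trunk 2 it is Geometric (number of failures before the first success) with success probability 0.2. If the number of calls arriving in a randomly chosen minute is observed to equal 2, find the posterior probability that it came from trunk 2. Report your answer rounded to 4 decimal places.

0.9051

Likelihoods P(X=2 | ·): 1: 0.0134241; 2: 0.128.
Posterior ∝ prior × likelihood. Numerator for 2: 0.5·0.128 = 0.064.
Normalizing constant: 0.5·0.0134241 + 0.5·0.128 = 0.070712.
P(2 | observation) = 0.064 / 0.070712 = 0.905079.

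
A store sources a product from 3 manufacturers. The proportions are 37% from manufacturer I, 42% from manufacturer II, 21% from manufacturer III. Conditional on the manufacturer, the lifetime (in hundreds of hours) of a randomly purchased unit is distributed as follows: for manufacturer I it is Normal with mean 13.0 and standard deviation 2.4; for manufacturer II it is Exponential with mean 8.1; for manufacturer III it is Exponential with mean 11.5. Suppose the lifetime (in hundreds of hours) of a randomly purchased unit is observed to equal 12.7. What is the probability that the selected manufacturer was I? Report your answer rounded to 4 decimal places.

0.7835

Likelihoods f(12.7 | ·): I: 0.164932; II: 0.0257386; III: 0.0288197.
Posterior ∝ prior × likelihood. Numerator for I: 0.37·0.164932 = 0.061025.
Normalizing constant: 0.37·0.164932 + 0.42·0.0257386 + 0.21·0.0288197 = 0.0778873.
P(I | observation) = 0.061025 / 0.0778873 = 0.783503.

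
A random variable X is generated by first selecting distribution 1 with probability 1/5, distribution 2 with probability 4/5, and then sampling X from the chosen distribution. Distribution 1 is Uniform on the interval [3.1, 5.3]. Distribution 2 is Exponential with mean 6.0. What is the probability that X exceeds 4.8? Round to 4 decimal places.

0.4049

Conditional on each component, P(X > 4.8): 1: 0.227273; 2: 0.449329.
By total probability, P(X > 4.8) = 0.2·0.227273 + 0.8·0.449329 = 0.404918.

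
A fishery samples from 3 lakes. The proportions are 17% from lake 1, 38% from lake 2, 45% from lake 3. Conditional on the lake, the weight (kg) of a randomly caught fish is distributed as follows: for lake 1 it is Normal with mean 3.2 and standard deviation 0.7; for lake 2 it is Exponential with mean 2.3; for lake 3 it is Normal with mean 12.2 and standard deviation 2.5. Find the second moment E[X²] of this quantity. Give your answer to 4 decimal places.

For each component E[X²] = Var + (mean)², giving 1: 10.73; 2: 10.58; 3: 155.09.
Overall E[X²] = 0.17·10.73 + 0.38·10.58 + 0.45·155.09 = 75.635.

75.6350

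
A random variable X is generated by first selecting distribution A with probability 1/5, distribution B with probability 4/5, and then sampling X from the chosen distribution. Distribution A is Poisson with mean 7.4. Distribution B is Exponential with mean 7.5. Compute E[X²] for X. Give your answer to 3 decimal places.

For each component E[X²] = Var + (mean)², giving A: 62.16; B: 112.5.
Overall E[X²] = 0.2·62.16 + 0.8·112.5 = 102.432.

102.432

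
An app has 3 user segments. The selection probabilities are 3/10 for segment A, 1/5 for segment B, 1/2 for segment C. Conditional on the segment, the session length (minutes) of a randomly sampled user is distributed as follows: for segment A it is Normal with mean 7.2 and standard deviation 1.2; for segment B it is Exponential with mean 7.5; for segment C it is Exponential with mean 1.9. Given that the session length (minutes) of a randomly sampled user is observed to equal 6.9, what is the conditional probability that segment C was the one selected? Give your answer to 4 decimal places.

0.0610

Likelihoods f(6.9 | ·): A: 0.322223; B: 0.0531359; C: 0.0139339.
Posterior ∝ prior × likelihood. Numerator for C: 0.5·0.0139339 = 0.00696693.
Normalizing constant: 0.3·0.322223 + 0.2·0.0531359 + 0.5·0.0139339 = 0.114261.
P(C | observation) = 0.00696693 / 0.114261 = 0.0609738.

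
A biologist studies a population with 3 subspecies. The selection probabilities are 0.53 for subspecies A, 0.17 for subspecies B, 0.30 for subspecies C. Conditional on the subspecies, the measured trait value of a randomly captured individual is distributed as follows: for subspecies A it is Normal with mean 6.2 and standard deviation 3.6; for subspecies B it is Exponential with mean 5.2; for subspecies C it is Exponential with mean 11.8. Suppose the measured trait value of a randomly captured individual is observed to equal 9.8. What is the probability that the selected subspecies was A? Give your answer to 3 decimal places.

Likelihoods f(9.8 | ·): A: 0.0672141; B: 0.0292091; C: 0.0369345.
Posterior ∝ prior × likelihood. Numerator for A: 0.53·0.0672141 = 0.0356235.
Normalizing constant: 0.53·0.0672141 + 0.17·0.0292091 + 0.3·0.0369345 = 0.0516694.
P(A | observation) = 0.0356235 / 0.0516694 = 0.68945.

0.689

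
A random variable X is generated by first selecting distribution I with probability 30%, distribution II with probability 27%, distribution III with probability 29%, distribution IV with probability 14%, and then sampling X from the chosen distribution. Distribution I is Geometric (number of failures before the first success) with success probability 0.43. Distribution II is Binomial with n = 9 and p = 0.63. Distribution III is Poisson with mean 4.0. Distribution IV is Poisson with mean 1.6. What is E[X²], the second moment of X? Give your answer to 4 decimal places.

17.0810

For each component E[X²] = Var + (mean)², giving I: 4.83991; II: 34.2468; III: 20; IV: 4.16.
Overall E[X²] = 0.3·4.83991 + 0.27·34.2468 + 0.29·20 + 0.14·4.16 = 17.081.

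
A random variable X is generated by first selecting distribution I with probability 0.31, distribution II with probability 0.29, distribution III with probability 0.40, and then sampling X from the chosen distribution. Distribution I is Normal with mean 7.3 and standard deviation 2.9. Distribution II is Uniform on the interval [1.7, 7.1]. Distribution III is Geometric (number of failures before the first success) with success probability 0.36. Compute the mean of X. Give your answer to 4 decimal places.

Component means — I: 7.3; II: 4.4; III: 1.77778.
E[X] = 0.31·7.3 + 0.29·4.4 + 0.4·1.77778 = 4.25011.

4.2501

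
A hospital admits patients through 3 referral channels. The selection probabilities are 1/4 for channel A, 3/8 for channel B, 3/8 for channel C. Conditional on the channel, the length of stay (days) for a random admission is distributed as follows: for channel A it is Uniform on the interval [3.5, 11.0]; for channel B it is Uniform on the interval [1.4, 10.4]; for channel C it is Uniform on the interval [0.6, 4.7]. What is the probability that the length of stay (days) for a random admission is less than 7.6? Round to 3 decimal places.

0.770

Conditional on each channel, P(X < 7.6): A: 0.546667; B: 0.688889; C: 1.
By total probability, P(X < 7.6) = 0.25·0.546667 + 0.375·0.688889 + 0.375·1 = 0.77.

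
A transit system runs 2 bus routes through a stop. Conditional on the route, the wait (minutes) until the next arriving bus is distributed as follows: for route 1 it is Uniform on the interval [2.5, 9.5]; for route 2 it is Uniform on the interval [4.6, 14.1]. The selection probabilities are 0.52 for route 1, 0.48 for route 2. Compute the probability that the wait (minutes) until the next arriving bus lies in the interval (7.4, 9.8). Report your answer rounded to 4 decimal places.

0.2773

Conditional on each route, P(7.4 < X < 9.8): 1: 0.3; 2: 0.252632.
By total probability, P(7.4 < X < 9.8) = 0.52·0.3 + 0.48·0.252632 = 0.277263.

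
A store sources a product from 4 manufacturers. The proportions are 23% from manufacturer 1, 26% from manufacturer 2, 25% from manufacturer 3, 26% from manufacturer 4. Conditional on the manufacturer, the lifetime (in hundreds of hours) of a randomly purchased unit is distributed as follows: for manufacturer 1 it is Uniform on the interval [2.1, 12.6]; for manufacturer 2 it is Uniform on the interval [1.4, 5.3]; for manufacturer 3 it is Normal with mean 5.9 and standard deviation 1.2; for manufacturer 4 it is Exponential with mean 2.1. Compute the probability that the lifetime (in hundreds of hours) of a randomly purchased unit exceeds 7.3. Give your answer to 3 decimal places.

Conditional on each manufacturer, P(X > 7.3): 1: 0.504762; 2: 0; 3: 0.121673; 4: 0.030925.
By total probability, P(X > 7.3) = 0.23·0.504762 + 0.26·0 + 0.25·0.121673 + 0.26·0.030925 = 0.154554.

0.155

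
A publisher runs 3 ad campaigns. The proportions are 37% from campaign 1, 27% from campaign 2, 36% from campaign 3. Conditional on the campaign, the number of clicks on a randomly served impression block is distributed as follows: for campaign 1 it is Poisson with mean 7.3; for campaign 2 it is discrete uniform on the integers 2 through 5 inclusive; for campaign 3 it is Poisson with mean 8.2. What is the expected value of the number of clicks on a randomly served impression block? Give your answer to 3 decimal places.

6.598

Component means — 1: 7.3; 2: 3.5; 3: 8.2.
E[X] = 0.37·7.3 + 0.27·3.5 + 0.36·8.2 = 6.598.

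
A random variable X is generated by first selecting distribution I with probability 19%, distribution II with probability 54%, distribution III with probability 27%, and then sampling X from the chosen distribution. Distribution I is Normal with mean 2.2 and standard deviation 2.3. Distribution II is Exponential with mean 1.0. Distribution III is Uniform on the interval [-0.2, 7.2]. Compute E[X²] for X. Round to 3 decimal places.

For each component E[X²] = Var + (mean)², giving I: 10.13; II: 2; III: 16.8133.
Overall E[X²] = 0.19·10.13 + 0.54·2 + 0.27·16.8133 = 7.5443.

7.544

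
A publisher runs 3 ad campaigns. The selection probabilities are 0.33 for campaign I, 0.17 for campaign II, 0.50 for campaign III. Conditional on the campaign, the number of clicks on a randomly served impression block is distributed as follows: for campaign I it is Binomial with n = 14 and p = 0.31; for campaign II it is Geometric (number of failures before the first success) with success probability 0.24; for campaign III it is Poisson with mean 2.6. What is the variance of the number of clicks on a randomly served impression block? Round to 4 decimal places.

Per component, I: μ=4.34, E[X²]=21.8302; II: μ=3.16667, E[X²]=23.2222; III: μ=2.6, E[X²]=9.36.
E[X] = 0.33·4.34 + 0.17·3.16667 + 0.5·2.6 = 3.27053.
E[X²] = 0.33·21.8302 + 0.17·23.2222 + 0.5·9.36 = 15.8317.
Var(X) = E[X²] − (E[X])² = 15.8317 − 10.6964 = 5.13536.

5.1354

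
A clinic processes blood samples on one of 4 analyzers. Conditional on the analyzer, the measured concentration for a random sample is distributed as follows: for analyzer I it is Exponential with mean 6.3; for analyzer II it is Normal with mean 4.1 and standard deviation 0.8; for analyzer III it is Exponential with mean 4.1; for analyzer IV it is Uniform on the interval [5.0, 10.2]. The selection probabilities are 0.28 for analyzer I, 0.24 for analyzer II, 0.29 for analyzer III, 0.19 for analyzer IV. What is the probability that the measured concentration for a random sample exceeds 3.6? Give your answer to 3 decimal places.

Conditional on each analyzer, P(X > 3.6): I: 0.564718; II: 0.734014; III: 0.415593; IV: 1.
By total probability, P(X > 3.6) = 0.28·0.564718 + 0.24·0.734014 + 0.29·0.415593 + 0.19·1 = 0.644807.

0.645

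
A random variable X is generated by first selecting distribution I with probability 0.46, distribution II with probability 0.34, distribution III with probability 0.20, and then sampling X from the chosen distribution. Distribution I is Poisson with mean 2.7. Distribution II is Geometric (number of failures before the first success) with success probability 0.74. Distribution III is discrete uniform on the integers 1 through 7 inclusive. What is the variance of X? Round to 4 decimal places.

Per component, I: μ=2.7, E[X²]=9.99; II: μ=0.351351, E[X²]=0.598247; III: μ=4, E[X²]=20.
E[X] = 0.46·2.7 + 0.34·0.351351 + 0.2·4 = 2.16146.
E[X²] = 0.46·9.99 + 0.34·0.598247 + 0.2·20 = 8.7988.
Var(X) = E[X²] − (E[X])² = 8.7988 − 4.67191 = 4.1269.

4.1269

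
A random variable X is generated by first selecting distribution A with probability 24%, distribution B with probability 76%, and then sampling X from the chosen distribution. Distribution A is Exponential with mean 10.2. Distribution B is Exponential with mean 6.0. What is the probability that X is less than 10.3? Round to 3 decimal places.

0.776

Conditional on each component, P(X < 10.3): A: 0.63571; B: 0.820336.
By total probability, P(X < 10.3) = 0.24·0.63571 + 0.76·0.820336 = 0.776026.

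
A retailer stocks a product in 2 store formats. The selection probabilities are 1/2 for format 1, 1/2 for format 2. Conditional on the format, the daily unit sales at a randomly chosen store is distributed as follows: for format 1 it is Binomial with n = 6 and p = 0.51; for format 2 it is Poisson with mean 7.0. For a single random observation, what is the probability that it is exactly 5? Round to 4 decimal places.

0.1146

Conditional on each format, P(X = 5): 1: 0.101437; 2: 0.127717.
By total probability, P(X = 5) = 0.5·0.101437 + 0.5·0.127717 = 0.114577.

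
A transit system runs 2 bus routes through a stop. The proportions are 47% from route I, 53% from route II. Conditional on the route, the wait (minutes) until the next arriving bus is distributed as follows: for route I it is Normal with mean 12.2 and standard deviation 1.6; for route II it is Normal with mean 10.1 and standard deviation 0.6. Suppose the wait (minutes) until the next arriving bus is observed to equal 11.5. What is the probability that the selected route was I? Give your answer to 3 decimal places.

Likelihoods f(11.5 | ·): I: 0.226583; II: 0.0437031.
Posterior ∝ prior × likelihood. Numerator for I: 0.47·0.226583 = 0.106494.
Normalizing constant: 0.47·0.226583 + 0.53·0.0437031 = 0.129657.
P(I | observation) = 0.106494 / 0.129657 = 0.821354.

0.821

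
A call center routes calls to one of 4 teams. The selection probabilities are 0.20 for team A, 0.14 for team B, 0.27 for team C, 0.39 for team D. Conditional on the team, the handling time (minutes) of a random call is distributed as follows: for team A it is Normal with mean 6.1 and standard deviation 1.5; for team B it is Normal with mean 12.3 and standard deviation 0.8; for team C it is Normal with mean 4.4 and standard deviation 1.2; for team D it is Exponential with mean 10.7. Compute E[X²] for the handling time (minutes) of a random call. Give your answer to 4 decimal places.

124.0804

For each component E[X²] = Var + (mean)², giving A: 39.46; B: 151.93; C: 20.8; D: 228.98.
Overall E[X²] = 0.2·39.46 + 0.14·151.93 + 0.27·20.8 + 0.39·228.98 = 124.08.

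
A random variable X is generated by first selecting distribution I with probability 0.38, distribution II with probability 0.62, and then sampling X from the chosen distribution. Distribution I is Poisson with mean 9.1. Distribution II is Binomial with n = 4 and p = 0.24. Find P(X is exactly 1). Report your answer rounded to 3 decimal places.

Conditional on each component, P(X = 1): I: 0.00101616; II: 0.421417.
By total probability, P(X = 1) = 0.38·0.00101616 + 0.62·0.421417 = 0.261665.

0.262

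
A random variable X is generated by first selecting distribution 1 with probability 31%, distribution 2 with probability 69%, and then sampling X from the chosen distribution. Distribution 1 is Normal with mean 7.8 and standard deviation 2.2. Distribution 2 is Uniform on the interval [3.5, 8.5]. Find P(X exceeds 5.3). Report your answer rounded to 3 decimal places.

0.712

Conditional on each component, P(X > 5.3): 1: 0.872098; 2: 0.64.
By total probability, P(X > 5.3) = 0.31·0.872098 + 0.69·0.64 = 0.71195.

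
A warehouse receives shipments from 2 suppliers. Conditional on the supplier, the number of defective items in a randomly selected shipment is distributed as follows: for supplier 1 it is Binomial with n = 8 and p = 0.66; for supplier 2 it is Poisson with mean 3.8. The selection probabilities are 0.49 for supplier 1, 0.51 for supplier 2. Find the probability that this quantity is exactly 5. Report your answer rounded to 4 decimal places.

0.2104

Conditional on each supplier, P(X = 5): 1: 0.275641; 2: 0.147713.
By total probability, P(X = 5) = 0.49·0.275641 + 0.51·0.147713 = 0.210398.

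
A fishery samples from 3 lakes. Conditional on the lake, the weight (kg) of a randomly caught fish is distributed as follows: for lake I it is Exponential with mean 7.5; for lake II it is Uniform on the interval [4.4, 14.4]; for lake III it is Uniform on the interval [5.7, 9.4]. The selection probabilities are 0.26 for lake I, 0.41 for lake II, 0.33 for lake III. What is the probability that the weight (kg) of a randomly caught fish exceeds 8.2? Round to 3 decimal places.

Conditional on each lake, P(X > 8.2): I: 0.335098; II: 0.62; III: 0.324324.
By total probability, P(X > 8.2) = 0.26·0.335098 + 0.41·0.62 + 0.33·0.324324 = 0.448352.

0.448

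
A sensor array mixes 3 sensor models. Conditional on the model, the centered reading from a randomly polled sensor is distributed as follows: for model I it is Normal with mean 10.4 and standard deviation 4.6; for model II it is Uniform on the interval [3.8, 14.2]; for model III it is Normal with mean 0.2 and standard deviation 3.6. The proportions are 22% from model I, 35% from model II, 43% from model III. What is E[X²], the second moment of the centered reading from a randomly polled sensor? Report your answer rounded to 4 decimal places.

65.5451

For each component E[X²] = Var + (mean)², giving I: 129.32; II: 90.0133; III: 13.
Overall E[X²] = 0.22·129.32 + 0.35·90.0133 + 0.43·13 = 65.5451.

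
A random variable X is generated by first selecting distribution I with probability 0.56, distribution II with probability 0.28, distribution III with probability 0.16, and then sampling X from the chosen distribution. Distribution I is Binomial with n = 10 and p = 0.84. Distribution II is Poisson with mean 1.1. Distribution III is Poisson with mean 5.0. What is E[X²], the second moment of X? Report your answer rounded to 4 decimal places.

For each component E[X²] = Var + (mean)², giving I: 71.904; II: 2.31; III: 30.
Overall E[X²] = 0.56·71.904 + 0.28·2.31 + 0.16·30 = 45.713.

45.7130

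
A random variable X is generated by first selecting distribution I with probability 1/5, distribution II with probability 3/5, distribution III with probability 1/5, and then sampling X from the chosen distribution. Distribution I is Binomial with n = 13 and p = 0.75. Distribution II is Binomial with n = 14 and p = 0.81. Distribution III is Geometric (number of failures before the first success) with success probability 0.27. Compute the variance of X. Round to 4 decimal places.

Per component, I: μ=9.75, E[X²]=97.5; II: μ=11.34, E[X²]=130.75; III: μ=2.7037, E[X²]=17.3237.
E[X] = 0.2·9.75 + 0.6·11.34 + 0.2·2.7037 = 9.29474.
E[X²] = 0.2·97.5 + 0.6·130.75 + 0.2·17.3237 = 101.415.
Var(X) = E[X²] − (E[X])² = 101.415 − 86.3922 = 15.0227.

15.0227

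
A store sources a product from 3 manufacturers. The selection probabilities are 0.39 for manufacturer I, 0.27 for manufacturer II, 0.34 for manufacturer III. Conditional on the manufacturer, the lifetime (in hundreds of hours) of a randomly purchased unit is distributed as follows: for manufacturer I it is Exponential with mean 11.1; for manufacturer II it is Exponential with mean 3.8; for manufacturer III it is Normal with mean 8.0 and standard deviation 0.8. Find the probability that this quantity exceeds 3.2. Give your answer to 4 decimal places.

0.7486

Conditional on each manufacturer, P(X > 3.2): I: 0.749545; II: 0.430803; III: 1.
By total probability, P(X > 3.2) = 0.39·0.749545 + 0.27·0.430803 + 0.34·1 = 0.748639.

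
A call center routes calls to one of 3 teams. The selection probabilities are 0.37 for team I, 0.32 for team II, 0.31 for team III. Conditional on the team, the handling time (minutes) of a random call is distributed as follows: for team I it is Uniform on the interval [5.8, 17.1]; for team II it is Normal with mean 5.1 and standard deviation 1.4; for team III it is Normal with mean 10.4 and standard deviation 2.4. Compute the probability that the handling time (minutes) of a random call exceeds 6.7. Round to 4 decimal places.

Conditional on each team, P(X > 6.7): I: 0.920354; II: 0.126549; III: 0.938423.
By total probability, P(X > 6.7) = 0.37·0.920354 + 0.32·0.126549 + 0.31·0.938423 = 0.671938.

0.6719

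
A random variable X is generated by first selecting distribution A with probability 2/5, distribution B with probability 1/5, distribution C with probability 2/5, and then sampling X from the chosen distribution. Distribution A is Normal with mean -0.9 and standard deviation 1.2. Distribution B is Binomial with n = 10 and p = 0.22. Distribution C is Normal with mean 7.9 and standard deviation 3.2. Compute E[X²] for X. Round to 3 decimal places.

31.271

For each component E[X²] = Var + (mean)², giving A: 2.25; B: 6.556; C: 72.65.
Overall E[X²] = 0.4·2.25 + 0.2·6.556 + 0.4·72.65 = 31.2712.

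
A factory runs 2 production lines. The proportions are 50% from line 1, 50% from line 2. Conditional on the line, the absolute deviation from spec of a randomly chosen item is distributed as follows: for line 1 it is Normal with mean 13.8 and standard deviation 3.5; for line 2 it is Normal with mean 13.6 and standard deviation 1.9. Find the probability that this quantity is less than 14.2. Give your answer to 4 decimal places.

Conditional on each line, P(X < 14.2): 1: 0.545494; 2: 0.623919.
By total probability, P(X < 14.2) = 0.5·0.545494 + 0.5·0.623919 = 0.584707.

0.5847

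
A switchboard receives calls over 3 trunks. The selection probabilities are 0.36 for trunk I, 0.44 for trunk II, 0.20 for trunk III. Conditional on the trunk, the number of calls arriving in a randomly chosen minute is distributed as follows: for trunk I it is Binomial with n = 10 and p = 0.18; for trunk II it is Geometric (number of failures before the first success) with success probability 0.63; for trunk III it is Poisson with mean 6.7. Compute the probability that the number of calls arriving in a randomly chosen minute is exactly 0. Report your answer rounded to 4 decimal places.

0.3269

Conditional on each trunk, P(X = 0): I: 0.137448; II: 0.63; III: 0.00123091.
By total probability, P(X = 0) = 0.36·0.137448 + 0.44·0.63 + 0.2·0.00123091 = 0.326927.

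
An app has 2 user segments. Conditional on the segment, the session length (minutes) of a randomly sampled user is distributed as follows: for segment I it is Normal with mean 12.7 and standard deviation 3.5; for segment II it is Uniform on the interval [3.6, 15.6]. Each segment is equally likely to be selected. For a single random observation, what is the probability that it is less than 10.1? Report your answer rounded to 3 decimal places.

Conditional on each segment, P(X < 10.1): I: 0.228784; II: 0.541667.
By total probability, P(X < 10.1) = 0.5·0.228784 + 0.5·0.541667 = 0.385225.

0.385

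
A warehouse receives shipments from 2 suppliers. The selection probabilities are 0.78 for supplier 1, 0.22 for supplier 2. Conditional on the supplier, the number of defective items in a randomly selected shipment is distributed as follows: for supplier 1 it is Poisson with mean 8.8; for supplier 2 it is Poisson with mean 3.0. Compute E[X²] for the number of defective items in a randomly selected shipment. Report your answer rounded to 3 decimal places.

69.907

For each component E[X²] = Var + (mean)², giving 1: 86.24; 2: 12.
Overall E[X²] = 0.78·86.24 + 0.22·12 = 69.9072.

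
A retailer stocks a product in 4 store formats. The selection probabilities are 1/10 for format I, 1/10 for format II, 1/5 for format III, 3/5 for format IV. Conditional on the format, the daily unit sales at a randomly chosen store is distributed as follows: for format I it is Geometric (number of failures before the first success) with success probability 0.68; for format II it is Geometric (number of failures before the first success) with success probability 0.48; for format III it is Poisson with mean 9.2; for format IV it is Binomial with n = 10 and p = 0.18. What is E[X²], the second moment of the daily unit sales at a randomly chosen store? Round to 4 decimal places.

22.0320

For each component E[X²] = Var + (mean)², giving I: 0.913495; II: 3.43056; III: 93.84; IV: 4.716.
Overall E[X²] = 0.1·0.913495 + 0.1·3.43056 + 0.2·93.84 + 0.6·4.716 = 22.032.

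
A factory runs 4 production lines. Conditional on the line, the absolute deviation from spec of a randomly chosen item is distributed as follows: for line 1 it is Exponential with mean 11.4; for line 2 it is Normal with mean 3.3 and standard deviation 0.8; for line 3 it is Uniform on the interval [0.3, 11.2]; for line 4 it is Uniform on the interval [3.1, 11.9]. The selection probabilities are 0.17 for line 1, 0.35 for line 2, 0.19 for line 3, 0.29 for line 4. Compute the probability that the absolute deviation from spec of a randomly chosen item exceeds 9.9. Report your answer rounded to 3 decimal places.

0.160

Conditional on each line, P(X > 9.9): 1: 0.419614; 2: 0; 3: 0.119266; 4: 0.227273.
By total probability, P(X > 9.9) = 0.17·0.419614 + 0.35·0 + 0.19·0.119266 + 0.29·0.227273 = 0.159904.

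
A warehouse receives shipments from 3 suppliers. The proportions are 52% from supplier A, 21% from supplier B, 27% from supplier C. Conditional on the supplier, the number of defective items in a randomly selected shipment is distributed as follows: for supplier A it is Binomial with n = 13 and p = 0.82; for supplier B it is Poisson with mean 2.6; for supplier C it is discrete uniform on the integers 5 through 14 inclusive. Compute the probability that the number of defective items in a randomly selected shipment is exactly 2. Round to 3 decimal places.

Conditional on each supplier, P(X = 2): A: 3.3707e-07; B: 0.251045; C: 0.
By total probability, P(X = 2) = 0.52·3.3707e-07 + 0.21·0.251045 + 0.27·0 = 0.0527196.

0.053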